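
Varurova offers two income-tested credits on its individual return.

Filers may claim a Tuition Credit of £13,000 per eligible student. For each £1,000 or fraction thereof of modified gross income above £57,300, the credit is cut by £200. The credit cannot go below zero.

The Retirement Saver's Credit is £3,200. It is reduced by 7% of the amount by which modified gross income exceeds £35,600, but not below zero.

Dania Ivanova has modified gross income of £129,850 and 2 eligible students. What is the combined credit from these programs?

Tuition Credit: base = 2 × £13,000 = £26,000. income exceeds £57,300 by £72,550, which is 73 full-or-partial £1,000 increments; reduction = 73 × £200 = £14,600, leaving £11,400.
Retirement Saver's Credit: 7% of the £94,250 excess over £35,600 is £6,597.50 ≥ base, so the credit is £0.
Total: £11,400 + £0 = £11,400.

£11,400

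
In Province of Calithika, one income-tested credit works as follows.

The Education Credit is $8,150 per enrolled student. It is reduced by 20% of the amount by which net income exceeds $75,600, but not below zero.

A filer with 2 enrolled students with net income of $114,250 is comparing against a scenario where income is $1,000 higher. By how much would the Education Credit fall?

$200

At $114,250 — base = 2 × $8,150 = $16,300. 20% of the $38,650 excess over $75,600 is $7,730; credit = $16,300 − $7,730 = $8,570.
At $115,250 — base = 2 × $8,150 = $16,300. 20% of the $39,650 excess over $75,600 is $7,930; credit = $16,300 − $7,930 = $8,370.
Lost: $8,570 − $8,370 = $200.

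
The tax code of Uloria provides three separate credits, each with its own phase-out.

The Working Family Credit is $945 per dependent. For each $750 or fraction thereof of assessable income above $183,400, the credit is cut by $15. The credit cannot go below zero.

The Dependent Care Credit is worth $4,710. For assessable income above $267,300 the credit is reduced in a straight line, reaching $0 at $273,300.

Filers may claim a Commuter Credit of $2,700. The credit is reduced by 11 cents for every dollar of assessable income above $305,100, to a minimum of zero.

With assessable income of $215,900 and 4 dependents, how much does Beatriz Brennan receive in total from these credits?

Working Family Credit: base = 4 × $945 = $3,780. income exceeds $183,400 by $32,500, which is 44 full-or-partial $750 increments; reduction = 44 × $15 = $660, leaving $3,120.
Dependent Care Credit: $215,900 is at or below the $267,300 threshold, so the full $4,710 applies.
Commuter Credit: $215,900 is at or below the $305,100 threshold, so the full $2,700 applies.
Total: $3,120 + $4,710 + $2,700 = $10,530.

$10,530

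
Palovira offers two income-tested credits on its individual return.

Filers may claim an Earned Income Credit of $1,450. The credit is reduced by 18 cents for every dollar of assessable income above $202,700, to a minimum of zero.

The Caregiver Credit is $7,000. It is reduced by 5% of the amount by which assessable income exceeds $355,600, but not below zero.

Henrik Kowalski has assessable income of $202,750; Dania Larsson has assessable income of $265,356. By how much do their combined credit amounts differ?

$1,441

Henrik ($202,750): Earned Income Credit: 18% of the $50 excess over $202,700 is $9; credit = $1,450 − $9 = $1,441. Caregiver Credit: $202,750 is at or below the $355,600 threshold, so the full $7,000 applies. total $1,441 + $7,000 = $8,441
Dania ($265,356): Earned Income Credit: 18% of the $62,656 excess over $202,700 is $11,278.08 ≥ base, so the credit is $0. Caregiver Credit: $265,356 is at or below the $355,600 threshold, so the full $7,000 applies. total $0 + $7,000 = $7,000
Difference: |$8,441 − $7,000| = $1,441.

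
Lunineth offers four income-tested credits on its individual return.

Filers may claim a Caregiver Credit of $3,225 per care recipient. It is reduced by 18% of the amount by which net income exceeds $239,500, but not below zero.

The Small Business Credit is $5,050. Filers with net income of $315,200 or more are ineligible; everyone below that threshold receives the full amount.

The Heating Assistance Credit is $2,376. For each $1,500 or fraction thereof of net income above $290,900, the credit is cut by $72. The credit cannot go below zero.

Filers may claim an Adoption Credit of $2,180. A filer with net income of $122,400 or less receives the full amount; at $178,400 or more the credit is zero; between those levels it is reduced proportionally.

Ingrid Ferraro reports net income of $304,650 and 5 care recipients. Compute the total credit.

Caregiver Credit: base = 5 × $3,225 = $16,125. 18% of the $65,150 excess over $239,500 is $11,727; credit = $16,125 − $11,727 = $4,398.
Small Business Credit: $304,650 is below the $315,200 cutoff, so the full $5,050 applies.
Heating Assistance Credit: income exceeds $290,900 by $13,750, which is 10 full-or-partial $1,500 increments; reduction = 10 × $72 = $720, leaving $1,656.
Adoption Credit: $304,650 is at or above $178,400, so the credit is $0.
Total: $4,398 + $5,050 + $1,656 + $0 = $11,104.

$11,104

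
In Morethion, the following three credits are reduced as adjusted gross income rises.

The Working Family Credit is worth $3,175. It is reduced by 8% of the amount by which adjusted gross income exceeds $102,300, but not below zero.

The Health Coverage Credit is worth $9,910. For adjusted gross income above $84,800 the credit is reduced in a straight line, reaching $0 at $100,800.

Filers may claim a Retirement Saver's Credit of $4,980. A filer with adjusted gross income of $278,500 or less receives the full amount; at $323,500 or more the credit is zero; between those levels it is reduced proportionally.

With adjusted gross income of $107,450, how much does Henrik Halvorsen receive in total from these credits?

Working Family Credit: 8% of the $5,150 excess over $102,300 is $412; credit = $3,175 − $412 = $2,763.
Health Coverage Credit: $107,450 is at or above $100,800, so the credit is $0.
Retirement Saver's Credit: $107,450 is at or below the $278,500 threshold, so the full $4,980 applies.
Total: $2,763 + $0 + $4,980 = $7,743.

$7,743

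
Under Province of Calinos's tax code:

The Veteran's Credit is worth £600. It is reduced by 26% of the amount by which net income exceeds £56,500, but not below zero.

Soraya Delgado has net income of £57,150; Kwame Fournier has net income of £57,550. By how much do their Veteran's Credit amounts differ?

Soraya (£57,150): Veteran's Credit: 26% of the £650 excess over £56,500 is £169; credit = £600 − £169 = £431.
Kwame (£57,550): Veteran's Credit: 26% of the £1,050 excess over £56,500 is £273; credit = £600 − £273 = £327.
Difference: |£431 − £327| = £104.

£104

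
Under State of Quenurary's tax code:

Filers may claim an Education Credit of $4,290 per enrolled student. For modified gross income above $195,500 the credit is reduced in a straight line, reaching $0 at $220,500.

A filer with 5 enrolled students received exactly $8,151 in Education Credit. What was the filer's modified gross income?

Full credit = 5 × $4,290 = $21,450.
$8,151 is 8,151/21,450 of the full $21,450, so 13,299/21,450 of the $25,000 range has been used: income = $195,500 + $25,000 × 13,299/21,450 = $211,000.

$211,000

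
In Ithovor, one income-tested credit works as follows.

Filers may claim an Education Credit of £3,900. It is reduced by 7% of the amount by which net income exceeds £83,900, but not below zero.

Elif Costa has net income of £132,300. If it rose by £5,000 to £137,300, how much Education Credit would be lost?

At £132,300 — 7% of the £48,400 excess over £83,900 is £3,388; credit = £3,900 − £3,388 = £512.
At £137,300 — 7% of the £53,400 excess over £83,900 is £3,738; credit = £3,900 − £3,738 = £162.
Lost: £512 − £162 = £350.

£350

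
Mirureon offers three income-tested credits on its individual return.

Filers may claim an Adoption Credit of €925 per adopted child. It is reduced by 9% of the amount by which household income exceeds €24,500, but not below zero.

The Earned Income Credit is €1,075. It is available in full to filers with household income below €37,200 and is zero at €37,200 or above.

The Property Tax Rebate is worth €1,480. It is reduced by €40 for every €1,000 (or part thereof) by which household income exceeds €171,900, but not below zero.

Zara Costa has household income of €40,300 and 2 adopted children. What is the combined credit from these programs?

Adoption Credit: base = 2 × €925 = €1,850. 9% of the €15,800 excess over €24,500 is €1,422; credit = €1,850 − €1,422 = €428.
Earned Income Credit: €40,300 meets or exceeds the €37,200 cutoff, so the credit is €0.
Property Tax Rebate: €40,300 is at or below the €171,900 threshold, so the full €1,480 applies.
Total: €428 + €0 + €1,480 = €1,908.

€1,908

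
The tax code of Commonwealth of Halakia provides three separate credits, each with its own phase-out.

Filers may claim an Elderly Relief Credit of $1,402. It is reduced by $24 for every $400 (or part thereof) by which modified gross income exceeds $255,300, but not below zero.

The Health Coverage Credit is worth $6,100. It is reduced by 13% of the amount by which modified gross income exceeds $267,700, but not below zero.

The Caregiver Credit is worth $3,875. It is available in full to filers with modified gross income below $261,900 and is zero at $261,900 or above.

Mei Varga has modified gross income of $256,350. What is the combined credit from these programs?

$11,305

Elderly Relief Credit: income exceeds $255,300 by $1,050, which is 3 full-or-partial $400 increments; reduction = 3 × $24 = $72, leaving $1,330.
Health Coverage Credit: $256,350 is at or below the $267,700 threshold, so the full $6,100 applies.
Caregiver Credit: $256,350 is below the $261,900 cutoff, so the full $3,875 applies.
Total: $1,330 + $6,100 + $3,875 = $11,305.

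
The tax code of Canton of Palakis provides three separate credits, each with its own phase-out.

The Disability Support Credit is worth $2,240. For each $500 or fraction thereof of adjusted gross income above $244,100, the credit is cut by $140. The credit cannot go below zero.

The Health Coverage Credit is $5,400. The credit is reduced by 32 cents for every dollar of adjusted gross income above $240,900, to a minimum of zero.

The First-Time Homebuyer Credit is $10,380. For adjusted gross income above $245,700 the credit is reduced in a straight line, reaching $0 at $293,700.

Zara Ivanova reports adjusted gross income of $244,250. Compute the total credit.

Disability Support Credit: income exceeds $244,100 by $150, which is 1 full-or-partial $500 increment; reduction = 1 × $140 = $140, leaving $2,100.
Health Coverage Credit: 32% of the $3,350 excess over $240,900 is $1,072; credit = $5,400 − $1,072 = $4,328.
First-Time Homebuyer Credit: $244,250 is at or below the $245,700 threshold, so the full $10,380 applies.
Total: $2,100 + $4,328 + $10,380 = $16,808.

$16,808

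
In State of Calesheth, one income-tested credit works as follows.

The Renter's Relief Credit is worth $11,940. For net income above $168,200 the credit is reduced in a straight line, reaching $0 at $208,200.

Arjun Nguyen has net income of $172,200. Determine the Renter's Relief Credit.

$10,746

Renter's Relief Credit: $172,200 is $4,000 into a $40,000 phase-out range, leaving 36,000/40,000 of the credit: $11,940 × 36,000/40,000 = $10,746.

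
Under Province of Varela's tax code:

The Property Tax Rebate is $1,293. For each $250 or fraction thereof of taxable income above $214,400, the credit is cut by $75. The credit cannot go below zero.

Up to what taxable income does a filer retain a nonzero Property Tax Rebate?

After 17 increments the reduction is 17 × $75 = $1,275, leaving $18; one more increment wipes it out. Increment 17 ends at excess 17 × $250 = $4,250, so the highest qualifying income is $214,400 + $4,250 = $218,650.

$218,650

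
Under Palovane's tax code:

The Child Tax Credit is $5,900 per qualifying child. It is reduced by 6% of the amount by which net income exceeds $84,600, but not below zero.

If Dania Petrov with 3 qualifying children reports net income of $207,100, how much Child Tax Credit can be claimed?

$10,350

Child Tax Credit: base = 3 × $5,900 = $17,700. 6% of the $122,500 excess over $84,600 is $7,350; credit = $17,700 − $7,350 = $10,350.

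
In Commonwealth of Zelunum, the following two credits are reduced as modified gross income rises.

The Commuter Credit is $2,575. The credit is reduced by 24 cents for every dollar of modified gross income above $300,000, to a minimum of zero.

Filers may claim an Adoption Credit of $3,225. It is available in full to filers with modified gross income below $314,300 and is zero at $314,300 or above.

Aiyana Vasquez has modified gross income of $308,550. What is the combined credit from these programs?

$3,748

Commuter Credit: 24% of the $8,550 excess over $300,000 is $2,052; credit = $2,575 − $2,052 = $523.
Adoption Credit: $308,550 is below the $314,300 cutoff, so the full $3,225 applies.
Total: $523 + $3,225 = $3,748.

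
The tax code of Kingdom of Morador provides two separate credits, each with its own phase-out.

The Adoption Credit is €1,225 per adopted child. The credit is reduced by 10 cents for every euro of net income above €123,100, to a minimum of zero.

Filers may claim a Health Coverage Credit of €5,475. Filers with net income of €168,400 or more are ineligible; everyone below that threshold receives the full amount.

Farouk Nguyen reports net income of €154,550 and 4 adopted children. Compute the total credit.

Adoption Credit: base = 4 × €1,225 = €4,900. 10% of the €31,450 excess over €123,100 is €3,145; credit = €4,900 − €3,145 = €1,755.
Health Coverage Credit: €154,550 is below the €168,400 cutoff, so the full €5,475 applies.
Total: €1,755 + €5,475 = €7,230.

€7,230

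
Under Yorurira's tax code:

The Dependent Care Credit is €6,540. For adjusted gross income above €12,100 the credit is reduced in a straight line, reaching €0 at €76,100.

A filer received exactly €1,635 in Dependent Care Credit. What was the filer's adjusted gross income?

€60,100

€1,635 is 1,635/6,540 of the full €6,540, so 4,905/6,540 of the €64,000 range has been used: income = €12,100 + €64,000 × 4,905/6,540 = €60,100.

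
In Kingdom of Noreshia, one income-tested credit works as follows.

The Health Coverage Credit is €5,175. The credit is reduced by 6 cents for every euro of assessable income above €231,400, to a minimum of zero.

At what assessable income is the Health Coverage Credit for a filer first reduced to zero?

€317,650

The credit falls by 6% of each euro above €231,400, so it reaches zero when the excess is €5,175 / 6% = €86,250: income = €231,400 + €86,250 = €317,650.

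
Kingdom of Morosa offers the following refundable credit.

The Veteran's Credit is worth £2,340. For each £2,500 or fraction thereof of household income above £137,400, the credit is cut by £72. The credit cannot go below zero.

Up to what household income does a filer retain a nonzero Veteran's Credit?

£217,400

After 32 increments the reduction is 32 × £72 = £2,304, leaving £36; one more increment wipes it out. Increment 32 ends at excess 32 × £2,500 = £80,000, so the highest qualifying income is £137,400 + £80,000 = £217,400.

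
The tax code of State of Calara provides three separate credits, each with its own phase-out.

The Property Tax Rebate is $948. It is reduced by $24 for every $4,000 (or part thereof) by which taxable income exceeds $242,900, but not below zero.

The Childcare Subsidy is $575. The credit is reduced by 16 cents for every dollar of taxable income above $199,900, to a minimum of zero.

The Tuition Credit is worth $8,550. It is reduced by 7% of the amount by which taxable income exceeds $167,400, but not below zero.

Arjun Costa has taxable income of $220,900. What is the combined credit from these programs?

Property Tax Rebate: $220,900 is at or below the $242,900 threshold, so the full $948 applies.
Childcare Subsidy: 16% of the $21,000 excess over $199,900 is $3,360 ≥ base, so the credit is $0.
Tuition Credit: 7% of the $53,500 excess over $167,400 is $3,745; credit = $8,550 − $3,745 = $4,805.
Total: $948 + $0 + $4,805 = $5,753.

$5,753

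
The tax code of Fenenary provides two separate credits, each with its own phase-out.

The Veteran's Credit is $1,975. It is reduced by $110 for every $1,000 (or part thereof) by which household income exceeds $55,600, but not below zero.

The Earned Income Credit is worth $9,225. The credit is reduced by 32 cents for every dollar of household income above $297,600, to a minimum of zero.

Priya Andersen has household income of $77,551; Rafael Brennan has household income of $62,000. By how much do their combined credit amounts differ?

Priya ($77,551): Veteran's Credit: income exceeds $55,600 by $21,951 → 22 increments × $110 = $2,420 ≥ base, so the credit is $0. Earned Income Credit: $77,551 is at or below the $297,600 threshold, so the full $9,225 applies. total $0 + $9,225 = $9,225
Rafael ($62,000): Veteran's Credit: income exceeds $55,600 by $6,400, which is 7 full-or-partial $1,000 increments; reduction = 7 × $110 = $770, leaving $1,205. Earned Income Credit: $62,000 is at or below the $297,600 threshold, so the full $9,225 applies. total $1,205 + $9,225 = $10,430
Difference: |$9,225 − $10,430| = $1,205.

$1,205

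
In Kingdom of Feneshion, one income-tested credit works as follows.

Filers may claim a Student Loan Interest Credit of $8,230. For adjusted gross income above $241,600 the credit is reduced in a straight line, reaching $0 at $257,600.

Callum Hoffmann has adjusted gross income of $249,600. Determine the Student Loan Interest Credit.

Student Loan Interest Credit: $249,600 is $8,000 into a $16,000 phase-out range, leaving 8,000/16,000 of the credit: $8,230 × 8,000/16,000 = $4,115.

$4,115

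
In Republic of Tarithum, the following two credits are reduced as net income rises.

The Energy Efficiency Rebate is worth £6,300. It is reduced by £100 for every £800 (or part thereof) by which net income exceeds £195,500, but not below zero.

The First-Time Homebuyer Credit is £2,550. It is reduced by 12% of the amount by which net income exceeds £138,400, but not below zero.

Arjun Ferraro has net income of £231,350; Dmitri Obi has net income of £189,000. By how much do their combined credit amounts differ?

Arjun (£231,350): Energy Efficiency Rebate: income exceeds £195,500 by £35,850, which is 45 full-or-partial £800 increments; reduction = 45 × £100 = £4,500, leaving £1,800. First-Time Homebuyer Credit: 12% of the £92,950 excess over £138,400 is £11,154 ≥ base, so the credit is £0. total £1,800 + £0 = £1,800
Dmitri (£189,000): Energy Efficiency Rebate: £189,000 is at or below the £195,500 threshold, so the full £6,300 applies. First-Time Homebuyer Credit: 12% of the £50,600 excess over £138,400 is £6,072 ≥ base, so the credit is £0. total £6,300 + £0 = £6,300
Difference: |£1,800 − £6,300| = £4,500.

£4,500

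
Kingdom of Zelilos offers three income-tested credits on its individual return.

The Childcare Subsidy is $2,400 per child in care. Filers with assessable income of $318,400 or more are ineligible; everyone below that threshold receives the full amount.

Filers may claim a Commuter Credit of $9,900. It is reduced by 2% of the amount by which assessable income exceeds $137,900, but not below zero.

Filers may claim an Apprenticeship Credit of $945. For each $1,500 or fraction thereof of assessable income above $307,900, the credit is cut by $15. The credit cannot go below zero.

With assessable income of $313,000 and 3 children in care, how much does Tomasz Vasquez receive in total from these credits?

$14,483

Childcare Subsidy: base = 3 × $2,400 = $7,200. $313,000 is below the $318,400 cutoff, so the full $7,200 applies.
Commuter Credit: 2% of the $175,100 excess over $137,900 is $3,502; credit = $9,900 − $3,502 = $6,398.
Apprenticeship Credit: income exceeds $307,900 by $5,100, which is 4 full-or-partial $1,500 increments; reduction = 4 × $15 = $60, leaving $885.
Total: $7,200 + $6,398 + $885 = $14,483.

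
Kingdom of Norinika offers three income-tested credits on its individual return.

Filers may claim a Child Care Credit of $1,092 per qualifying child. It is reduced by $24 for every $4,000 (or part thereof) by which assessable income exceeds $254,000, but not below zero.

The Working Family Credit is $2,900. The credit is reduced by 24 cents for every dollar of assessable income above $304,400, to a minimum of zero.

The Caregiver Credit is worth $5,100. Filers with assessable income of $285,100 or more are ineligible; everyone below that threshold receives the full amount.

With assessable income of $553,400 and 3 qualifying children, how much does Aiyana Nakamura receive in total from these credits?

Child Care Credit: base = 3 × $1,092 = $3,276. income exceeds $254,000 by $299,400, which is 75 full-or-partial $4,000 increments; reduction = 75 × $24 = $1,800, leaving $1,476.
Working Family Credit: 24% of the $249,000 excess over $304,400 is $59,760 ≥ base, so the credit is $0.
Caregiver Credit: $553,400 meets or exceeds the $285,100 cutoff, so the credit is $0.
Total: $1,476 + $0 + $0 = $1,476.

$1,476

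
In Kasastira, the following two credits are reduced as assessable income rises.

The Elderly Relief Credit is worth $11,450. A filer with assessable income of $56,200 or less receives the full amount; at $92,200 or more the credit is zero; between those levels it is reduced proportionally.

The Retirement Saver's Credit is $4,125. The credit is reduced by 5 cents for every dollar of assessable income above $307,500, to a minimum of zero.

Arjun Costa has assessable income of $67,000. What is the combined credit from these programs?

Elderly Relief Credit: $67,000 is $10,800 into a $36,000 phase-out range, leaving 25,200/36,000 of the credit: $11,450 × 25,200/36,000 = $8,015.
Retirement Saver's Credit: $67,000 is at or below the $307,500 threshold, so the full $4,125 applies.
Total: $8,015 + $4,125 = $12,140.

$12,140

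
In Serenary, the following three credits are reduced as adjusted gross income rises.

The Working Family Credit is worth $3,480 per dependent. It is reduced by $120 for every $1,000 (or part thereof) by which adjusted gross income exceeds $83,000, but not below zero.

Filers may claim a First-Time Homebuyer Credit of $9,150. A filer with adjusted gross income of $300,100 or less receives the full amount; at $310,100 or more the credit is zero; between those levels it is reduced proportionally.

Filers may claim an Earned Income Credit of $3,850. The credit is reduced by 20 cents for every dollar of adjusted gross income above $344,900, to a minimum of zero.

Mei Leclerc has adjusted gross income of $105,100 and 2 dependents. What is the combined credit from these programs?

$17,200

Working Family Credit: base = 2 × $3,480 = $6,960. income exceeds $83,000 by $22,100, which is 23 full-or-partial $1,000 increments; reduction = 23 × $120 = $2,760, leaving $4,200.
First-Time Homebuyer Credit: $105,100 is at or below the $300,100 threshold, so the full $9,150 applies.
Earned Income Credit: $105,100 is at or below the $344,900 threshold, so the full $3,850 applies.
Total: $4,200 + $9,150 + $3,850 = $17,200.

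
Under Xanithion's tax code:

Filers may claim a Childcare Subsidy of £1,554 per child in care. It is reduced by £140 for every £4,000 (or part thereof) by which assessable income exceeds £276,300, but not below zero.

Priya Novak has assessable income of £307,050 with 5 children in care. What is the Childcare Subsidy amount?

Childcare Subsidy: base = 5 × £1,554 = £7,770. income exceeds £276,300 by £30,750, which is 8 full-or-partial £4,000 increments; reduction = 8 × £140 = £1,120, leaving £6,650.

£6,650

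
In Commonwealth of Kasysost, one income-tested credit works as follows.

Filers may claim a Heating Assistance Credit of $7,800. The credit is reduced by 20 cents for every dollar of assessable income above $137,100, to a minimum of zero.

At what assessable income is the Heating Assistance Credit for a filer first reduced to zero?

$176,100

The credit falls by 20% of each dollar above $137,100, so it reaches zero when the excess is $7,800 / 20% = $39,000: income = $137,100 + $39,000 = $176,100.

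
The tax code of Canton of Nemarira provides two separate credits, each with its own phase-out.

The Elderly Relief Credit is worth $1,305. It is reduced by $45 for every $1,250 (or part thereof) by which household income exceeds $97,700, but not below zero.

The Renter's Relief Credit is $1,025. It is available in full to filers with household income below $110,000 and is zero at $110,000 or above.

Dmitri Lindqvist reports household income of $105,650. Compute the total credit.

$2,015

Elderly Relief Credit: income exceeds $97,700 by $7,950, which is 7 full-or-partial $1,250 increments; reduction = 7 × $45 = $315, leaving $990.
Renter's Relief Credit: $105,650 is below the $110,000 cutoff, so the full $1,025 applies.
Total: $990 + $1,025 = $2,015.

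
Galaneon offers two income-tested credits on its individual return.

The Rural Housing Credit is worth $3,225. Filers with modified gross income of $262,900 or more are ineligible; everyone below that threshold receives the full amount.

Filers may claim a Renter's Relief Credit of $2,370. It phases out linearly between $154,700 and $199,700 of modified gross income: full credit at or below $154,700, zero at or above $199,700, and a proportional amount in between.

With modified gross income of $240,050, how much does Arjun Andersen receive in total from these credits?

$3,225

Rural Housing Credit: $240,050 is below the $262,900 cutoff, so the full $3,225 applies.
Renter's Relief Credit: $240,050 is at or above $199,700, so the credit is $0.
Total: $3,225 + $0 = $3,225.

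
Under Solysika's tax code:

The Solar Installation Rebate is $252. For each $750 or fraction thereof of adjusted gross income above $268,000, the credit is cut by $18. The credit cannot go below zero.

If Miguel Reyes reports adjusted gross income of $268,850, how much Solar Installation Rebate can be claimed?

Solar Installation Rebate: income exceeds $268,000 by $850, which is 2 full-or-partial $750 increments; reduction = 2 × $18 = $36, leaving $216.

$216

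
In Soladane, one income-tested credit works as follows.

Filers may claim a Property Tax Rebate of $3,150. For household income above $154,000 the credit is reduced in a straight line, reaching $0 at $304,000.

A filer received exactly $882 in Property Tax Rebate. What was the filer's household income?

$882 is 882/3,150 of the full $3,150, so 2,268/3,150 of the $150,000 range has been used: income = $154,000 + $150,000 × 2,268/3,150 = $262,000.

$262,000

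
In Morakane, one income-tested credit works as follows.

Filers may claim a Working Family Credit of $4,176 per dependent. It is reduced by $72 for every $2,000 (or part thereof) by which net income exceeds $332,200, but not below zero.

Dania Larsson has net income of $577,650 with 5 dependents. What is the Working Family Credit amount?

$12,024

Working Family Credit: base = 5 × $4,176 = $20,880. income exceeds $332,200 by $245,450, which is 123 full-or-partial $2,000 increments; reduction = 123 × $72 = $8,856, leaving $12,024.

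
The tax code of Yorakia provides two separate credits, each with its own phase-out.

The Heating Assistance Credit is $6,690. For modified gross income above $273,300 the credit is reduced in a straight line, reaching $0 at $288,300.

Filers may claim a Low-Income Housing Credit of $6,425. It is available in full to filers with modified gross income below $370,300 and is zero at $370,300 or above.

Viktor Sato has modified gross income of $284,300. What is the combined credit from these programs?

$8,209

Heating Assistance Credit: $284,300 is $11,000 into a $15,000 phase-out range, leaving 4,000/15,000 of the credit: $6,690 × 4,000/15,000 = $1,784.
Low-Income Housing Credit: $284,300 is below the $370,300 cutoff, so the full $6,425 applies.
Total: $1,784 + $6,425 = $8,209.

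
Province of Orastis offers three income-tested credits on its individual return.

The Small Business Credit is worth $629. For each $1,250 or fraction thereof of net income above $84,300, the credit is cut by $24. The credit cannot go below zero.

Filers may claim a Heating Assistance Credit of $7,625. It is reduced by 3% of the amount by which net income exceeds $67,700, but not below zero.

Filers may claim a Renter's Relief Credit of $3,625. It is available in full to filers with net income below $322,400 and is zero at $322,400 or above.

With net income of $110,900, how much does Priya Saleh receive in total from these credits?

Small Business Credit: income exceeds $84,300 by $26,600, which is 22 full-or-partial $1,250 increments; reduction = 22 × $24 = $528, leaving $101.
Heating Assistance Credit: 3% of the $43,200 excess over $67,700 is $1,296; credit = $7,625 − $1,296 = $6,329.
Renter's Relief Credit: $110,900 is below the $322,400 cutoff, so the full $3,625 applies.
Total: $101 + $6,329 + $3,625 = $10,055.

$10,055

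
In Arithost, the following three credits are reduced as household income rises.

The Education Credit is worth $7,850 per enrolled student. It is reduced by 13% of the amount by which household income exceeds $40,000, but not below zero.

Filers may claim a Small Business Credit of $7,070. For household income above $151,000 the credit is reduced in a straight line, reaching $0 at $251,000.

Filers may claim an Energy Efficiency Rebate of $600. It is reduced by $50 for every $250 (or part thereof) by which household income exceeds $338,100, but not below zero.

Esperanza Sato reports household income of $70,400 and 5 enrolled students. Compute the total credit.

Education Credit: base = 5 × $7,850 = $39,250. 13% of the $30,400 excess over $40,000 is $3,952; credit = $39,250 − $3,952 = $35,298.
Small Business Credit: $70,400 is at or below the $151,000 threshold, so the full $7,070 applies.
Energy Efficiency Rebate: $70,400 is at or below the $338,100 threshold, so the full $600 applies.
Total: $35,298 + $7,070 + $600 = $42,968.

$42,968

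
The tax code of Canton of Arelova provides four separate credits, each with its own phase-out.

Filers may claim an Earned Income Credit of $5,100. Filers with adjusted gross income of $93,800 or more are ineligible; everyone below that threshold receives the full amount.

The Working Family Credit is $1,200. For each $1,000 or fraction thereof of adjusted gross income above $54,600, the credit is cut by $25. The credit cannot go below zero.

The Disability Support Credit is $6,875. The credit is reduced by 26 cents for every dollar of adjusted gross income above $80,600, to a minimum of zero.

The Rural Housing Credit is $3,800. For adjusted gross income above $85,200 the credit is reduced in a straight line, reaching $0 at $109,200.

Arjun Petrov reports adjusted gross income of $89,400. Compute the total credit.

$13,147

Earned Income Credit: $89,400 is below the $93,800 cutoff, so the full $5,100 applies.
Working Family Credit: income exceeds $54,600 by $34,800, which is 35 full-or-partial $1,000 increments; reduction = 35 × $25 = $875, leaving $325.
Disability Support Credit: 26% of the $8,800 excess over $80,600 is $2,288; credit = $6,875 − $2,288 = $4,587.
Rural Housing Credit: $89,400 is $4,200 into a $24,000 phase-out range, leaving 19,800/24,000 of the credit: $3,800 × 19,800/24,000 = $3,135.
Total: $5,100 + $325 + $4,587 + $3,135 = $13,147.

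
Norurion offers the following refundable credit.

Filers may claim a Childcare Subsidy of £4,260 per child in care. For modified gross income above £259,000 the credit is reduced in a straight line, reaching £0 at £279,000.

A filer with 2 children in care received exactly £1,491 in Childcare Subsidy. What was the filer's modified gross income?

Full credit = 2 × £4,260 = £8,520.
£1,491 is 1,491/8,520 of the full £8,520, so 7,029/8,520 of the £20,000 range has been used: income = £259,000 + £20,000 × 7,029/8,520 = £275,500.

£275,500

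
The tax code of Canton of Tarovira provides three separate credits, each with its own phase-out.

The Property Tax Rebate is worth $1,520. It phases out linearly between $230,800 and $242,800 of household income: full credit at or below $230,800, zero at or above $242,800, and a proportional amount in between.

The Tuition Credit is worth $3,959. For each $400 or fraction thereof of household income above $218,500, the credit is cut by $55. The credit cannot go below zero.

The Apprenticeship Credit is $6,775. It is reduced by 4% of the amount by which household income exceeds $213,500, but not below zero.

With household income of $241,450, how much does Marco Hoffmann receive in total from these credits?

$6,597

Property Tax Rebate: $241,450 is $10,650 into a $12,000 phase-out range, leaving 1,350/12,000 of the credit: $1,520 × 1,350/12,000 = $171.
Tuition Credit: income exceeds $218,500 by $22,950, which is 58 full-or-partial $400 increments; reduction = 58 × $55 = $3,190, leaving $769.
Apprenticeship Credit: 4% of the $27,950 excess over $213,500 is $1,118; credit = $6,775 − $1,118 = $5,657.
Total: $171 + $769 + $5,657 = $6,597.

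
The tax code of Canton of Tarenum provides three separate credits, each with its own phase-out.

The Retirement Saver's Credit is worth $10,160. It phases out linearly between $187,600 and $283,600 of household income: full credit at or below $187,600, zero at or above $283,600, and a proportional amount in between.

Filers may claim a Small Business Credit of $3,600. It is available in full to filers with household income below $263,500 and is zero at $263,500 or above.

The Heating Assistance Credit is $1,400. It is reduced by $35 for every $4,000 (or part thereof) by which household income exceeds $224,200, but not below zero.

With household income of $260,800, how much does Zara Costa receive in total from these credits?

$7,063

Retirement Saver's Credit: $260,800 is $73,200 into a $96,000 phase-out range, leaving 22,800/96,000 of the credit: $10,160 × 22,800/96,000 = $2,413.
Small Business Credit: $260,800 is below the $263,500 cutoff, so the full $3,600 applies.
Heating Assistance Credit: income exceeds $224,200 by $36,600, which is 10 full-or-partial $4,000 increments; reduction = 10 × $35 = $350, leaving $1,050.
Total: $2,413 + $3,600 + $1,050 = $7,063.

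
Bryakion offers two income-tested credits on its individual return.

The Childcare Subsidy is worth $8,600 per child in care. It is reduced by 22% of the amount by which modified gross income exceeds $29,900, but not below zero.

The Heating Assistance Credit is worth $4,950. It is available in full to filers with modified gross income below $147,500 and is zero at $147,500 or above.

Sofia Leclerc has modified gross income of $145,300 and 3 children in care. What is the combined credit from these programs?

Childcare Subsidy: base = 3 × $8,600 = $25,800. 22% of the $115,400 excess over $29,900 is $25,388; credit = $25,800 − $25,388 = $412.
Heating Assistance Credit: $145,300 is below the $147,500 cutoff, so the full $4,950 applies.
Total: $412 + $4,950 = $5,362.

$5,362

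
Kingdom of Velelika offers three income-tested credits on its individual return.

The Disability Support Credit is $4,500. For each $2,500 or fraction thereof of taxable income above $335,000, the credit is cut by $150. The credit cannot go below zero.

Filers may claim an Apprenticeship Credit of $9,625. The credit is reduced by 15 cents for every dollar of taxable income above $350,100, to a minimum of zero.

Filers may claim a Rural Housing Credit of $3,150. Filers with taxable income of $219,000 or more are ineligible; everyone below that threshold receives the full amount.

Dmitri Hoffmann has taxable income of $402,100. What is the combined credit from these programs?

Disability Support Credit: income exceeds $335,000 by $67,100, which is 27 full-or-partial $2,500 increments; reduction = 27 × $150 = $4,050, leaving $450.
Apprenticeship Credit: 15% of the $52,000 excess over $350,100 is $7,800; credit = $9,625 − $7,800 = $1,825.
Rural Housing Credit: $402,100 meets or exceeds the $219,000 cutoff, so the credit is $0.
Total: $450 + $1,825 + $0 = $2,275.

$2,275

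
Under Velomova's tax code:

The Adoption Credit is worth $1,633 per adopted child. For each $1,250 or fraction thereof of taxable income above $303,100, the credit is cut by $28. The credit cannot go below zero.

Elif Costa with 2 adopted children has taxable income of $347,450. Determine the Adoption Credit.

$2,258

Adoption Credit: base = 2 × $1,633 = $3,266. income exceeds $303,100 by $44,350, which is 36 full-or-partial $1,250 increments; reduction = 36 × $28 = $1,008, leaving $2,258.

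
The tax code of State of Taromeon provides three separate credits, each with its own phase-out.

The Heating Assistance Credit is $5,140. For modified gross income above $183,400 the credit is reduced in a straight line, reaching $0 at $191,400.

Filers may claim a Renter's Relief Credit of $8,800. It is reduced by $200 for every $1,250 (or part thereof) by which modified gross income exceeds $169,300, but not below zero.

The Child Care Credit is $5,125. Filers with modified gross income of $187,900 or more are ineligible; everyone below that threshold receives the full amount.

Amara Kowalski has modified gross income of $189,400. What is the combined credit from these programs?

Heating Assistance Credit: $189,400 is $6,000 into a $8,000 phase-out range, leaving 2,000/8,000 of the credit: $5,140 × 2,000/8,000 = $1,285.
Renter's Relief Credit: income exceeds $169,300 by $20,100, which is 17 full-or-partial $1,250 increments; reduction = 17 × $200 = $3,400, leaving $5,400.
Child Care Credit: $189,400 meets or exceeds the $187,900 cutoff, so the credit is $0.
Total: $1,285 + $5,400 + $0 = $6,685.

$6,685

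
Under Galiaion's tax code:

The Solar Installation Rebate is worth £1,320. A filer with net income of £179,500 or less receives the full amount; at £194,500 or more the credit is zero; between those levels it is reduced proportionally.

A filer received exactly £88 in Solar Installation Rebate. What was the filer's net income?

£193,500

£88 is 88/1,320 of the full £1,320, so 1,232/1,320 of the £15,000 range has been used: income = £179,500 + £15,000 × 1,232/1,320 = £193,500.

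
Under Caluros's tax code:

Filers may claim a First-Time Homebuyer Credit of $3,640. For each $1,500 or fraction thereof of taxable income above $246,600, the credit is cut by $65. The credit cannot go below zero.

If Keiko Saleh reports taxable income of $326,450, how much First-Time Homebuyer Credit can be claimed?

First-Time Homebuyer Credit: income exceeds $246,600 by $79,850, which is 54 full-or-partial $1,500 increments; reduction = 54 × $65 = $3,510, leaving $130.

$130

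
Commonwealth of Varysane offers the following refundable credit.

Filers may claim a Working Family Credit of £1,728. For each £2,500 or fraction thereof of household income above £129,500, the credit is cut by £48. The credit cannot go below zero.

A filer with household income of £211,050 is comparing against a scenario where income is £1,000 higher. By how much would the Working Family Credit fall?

£48

At £211,050 — income exceeds £129,500 by £81,550, which is 33 full-or-partial £2,500 increments; reduction = 33 × £48 = £1,584, leaving £144.
At £212,050 — income exceeds £129,500 by £82,550, which is 34 full-or-partial £2,500 increments; reduction = 34 × £48 = £1,632, leaving £96.
Lost: £144 − £96 = £48.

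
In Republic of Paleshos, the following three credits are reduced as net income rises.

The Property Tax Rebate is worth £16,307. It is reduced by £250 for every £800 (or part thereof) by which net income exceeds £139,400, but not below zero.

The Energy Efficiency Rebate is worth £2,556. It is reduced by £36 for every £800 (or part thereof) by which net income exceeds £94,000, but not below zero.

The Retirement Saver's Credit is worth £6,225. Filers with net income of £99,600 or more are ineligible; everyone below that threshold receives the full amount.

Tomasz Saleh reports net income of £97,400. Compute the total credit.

Property Tax Rebate: £97,400 is at or below the £139,400 threshold, so the full £16,307 applies.
Energy Efficiency Rebate: income exceeds £94,000 by £3,400, which is 5 full-or-partial £800 increments; reduction = 5 × £36 = £180, leaving £2,376.
Retirement Saver's Credit: £97,400 is below the £99,600 cutoff, so the full £6,225 applies.
Total: £16,307 + £2,376 + £6,225 = £24,908.

£24,908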